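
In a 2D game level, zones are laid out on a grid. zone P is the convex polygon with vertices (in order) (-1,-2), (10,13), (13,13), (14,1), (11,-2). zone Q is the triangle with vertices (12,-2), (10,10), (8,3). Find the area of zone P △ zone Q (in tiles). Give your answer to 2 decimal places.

113.30

|zone P| = 132, |zone Q| = 19, |zone P∩zone Q| = 18.8492.
|zone P △ zone Q| = |zone P| + |zone Q| − 2·|zone P∩zone Q| = 132 + 19 − 37.6984 = 113.30.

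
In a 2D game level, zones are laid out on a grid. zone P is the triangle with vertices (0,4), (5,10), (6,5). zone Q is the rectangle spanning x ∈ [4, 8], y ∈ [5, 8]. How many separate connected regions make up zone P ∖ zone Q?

zone P ∖ zone Q is a single connected region.

1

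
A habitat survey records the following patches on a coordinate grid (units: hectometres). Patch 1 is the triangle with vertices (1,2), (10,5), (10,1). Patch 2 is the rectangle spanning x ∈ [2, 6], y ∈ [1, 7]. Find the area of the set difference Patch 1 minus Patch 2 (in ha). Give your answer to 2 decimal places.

|Patch 1| = 18, |Patch 1∩Patch 2| = 5.3333.
|Patch 1 ∖ Patch 2| = |Patch 1| − |Patch 1∩Patch 2| = 18 − 5.3333 = 12.67.

12.67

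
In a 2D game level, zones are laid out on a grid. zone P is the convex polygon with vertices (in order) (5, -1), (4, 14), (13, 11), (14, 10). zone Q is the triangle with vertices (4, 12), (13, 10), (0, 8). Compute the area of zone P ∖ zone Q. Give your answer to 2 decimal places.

|zone P| = 76, |zone P∩zone Q| = 14.4095.
|zone P ∖ zone Q| = |zone P| − |zone P∩zone Q| = 76 − 14.4095 = 61.59.

61.59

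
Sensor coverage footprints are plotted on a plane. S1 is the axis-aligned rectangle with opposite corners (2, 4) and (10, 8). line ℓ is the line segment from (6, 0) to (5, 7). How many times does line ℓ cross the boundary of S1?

The segment meets the boundary at (5.429,4).

1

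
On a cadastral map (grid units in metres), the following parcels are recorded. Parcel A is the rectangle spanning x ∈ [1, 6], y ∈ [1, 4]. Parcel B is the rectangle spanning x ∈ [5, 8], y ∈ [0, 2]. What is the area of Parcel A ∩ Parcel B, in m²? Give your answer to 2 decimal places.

|Parcel A∩Parcel B|: x∈[5,6], y∈[1,2] → 1·1 = 1.

1.00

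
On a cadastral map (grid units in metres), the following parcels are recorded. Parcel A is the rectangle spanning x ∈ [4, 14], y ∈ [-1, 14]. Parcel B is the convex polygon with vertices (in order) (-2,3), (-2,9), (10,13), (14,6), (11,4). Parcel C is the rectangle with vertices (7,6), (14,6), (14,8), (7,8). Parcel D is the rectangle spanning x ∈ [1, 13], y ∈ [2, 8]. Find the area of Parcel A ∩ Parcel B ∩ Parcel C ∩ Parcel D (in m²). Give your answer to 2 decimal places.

The intersection is the polygon with vertices (7,6), (7,8), (12.857,8), (13,7.75), (13,6).
By the shoelace formula its area is 11.98.

11.98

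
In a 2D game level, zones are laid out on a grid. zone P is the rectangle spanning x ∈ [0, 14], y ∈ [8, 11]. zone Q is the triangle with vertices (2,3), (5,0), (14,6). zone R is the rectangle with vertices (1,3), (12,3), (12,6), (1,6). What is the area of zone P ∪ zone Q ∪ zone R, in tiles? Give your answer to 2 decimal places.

87.08

By inclusion–exclusion:
Individual areas: |zone P| = 42, |zone Q| = 22.5, |zone R| = 33.
|zone P∩zone Q| = 0.
|zone P∩zone R| = 0 (no overlap).
|zone Q∩zone R| = 10.4167.
|zone P∩zone Q∩zone R| = 0.
|zone P ∪ zone Q ∪ zone R| = 97.5 − 10.4167 + 0 = 87.08.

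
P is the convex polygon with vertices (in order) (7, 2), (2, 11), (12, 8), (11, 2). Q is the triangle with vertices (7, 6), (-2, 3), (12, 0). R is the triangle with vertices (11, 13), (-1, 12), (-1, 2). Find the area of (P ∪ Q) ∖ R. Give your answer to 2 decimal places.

63.47

|P ∪ Q| = 73.5833.
|(P ∪ Q) ∩ R| = 10.1145.
|(P ∪ Q) ∖ R| = 73.5833 − 10.1145 = 63.47.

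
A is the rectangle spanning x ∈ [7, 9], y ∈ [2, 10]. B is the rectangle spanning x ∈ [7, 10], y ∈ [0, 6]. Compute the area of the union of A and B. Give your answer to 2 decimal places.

26.00

By inclusion–exclusion:
Individual areas: |A| = 16, |B| = 18.
|A∩B|: x∈[7,9], y∈[2,6] → 2·4 = 8.
|A ∪ B| = 34 − 8 = 26.00.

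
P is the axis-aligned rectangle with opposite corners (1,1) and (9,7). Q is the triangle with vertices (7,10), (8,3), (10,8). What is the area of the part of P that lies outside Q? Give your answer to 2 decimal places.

44.11

|P| = 48, |P∩Q| = 3.8929.
|P ∖ Q| = |P| − |P∩Q| = 48 − 3.8929 = 44.11.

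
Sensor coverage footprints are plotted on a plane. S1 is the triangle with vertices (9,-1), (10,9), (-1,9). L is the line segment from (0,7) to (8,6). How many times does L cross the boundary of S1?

The segment meets the boundary at (1.143,6.857).

1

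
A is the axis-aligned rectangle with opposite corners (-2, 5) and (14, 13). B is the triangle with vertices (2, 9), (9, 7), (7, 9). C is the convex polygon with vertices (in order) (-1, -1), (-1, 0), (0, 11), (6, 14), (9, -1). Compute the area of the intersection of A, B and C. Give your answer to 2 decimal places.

3.79

The intersection is the polygon with vertices (2,9), (7,9), (7.303,7.485).
By the shoelace formula its area is 3.79.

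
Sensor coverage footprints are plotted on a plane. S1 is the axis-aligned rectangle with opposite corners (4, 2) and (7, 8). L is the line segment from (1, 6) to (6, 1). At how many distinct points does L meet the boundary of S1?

2

The segment meets the boundary at (5,2), (4,3).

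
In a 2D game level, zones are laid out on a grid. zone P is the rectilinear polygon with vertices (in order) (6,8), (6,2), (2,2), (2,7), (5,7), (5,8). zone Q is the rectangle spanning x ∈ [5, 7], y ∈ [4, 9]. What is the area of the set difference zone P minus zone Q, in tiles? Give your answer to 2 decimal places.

|zone P| = 21, |zone P∩zone Q| = 4.
|zone P ∖ zone Q| = |zone P| − |zone P∩zone Q| = 21 − 4 = 17.00.

17.00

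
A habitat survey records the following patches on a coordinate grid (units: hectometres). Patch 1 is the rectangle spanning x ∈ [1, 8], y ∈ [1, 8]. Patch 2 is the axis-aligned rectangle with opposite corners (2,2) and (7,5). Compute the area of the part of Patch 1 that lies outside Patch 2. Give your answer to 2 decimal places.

34.00

|Patch 1∩Patch 2|: x∈[2,7], y∈[2,5] → 5·3 = 15.
|Patch 1| = 49.
|Patch 1 ∖ Patch 2| = |Patch 1| − |Patch 1∩Patch 2| = 49 − 15 = 34.00.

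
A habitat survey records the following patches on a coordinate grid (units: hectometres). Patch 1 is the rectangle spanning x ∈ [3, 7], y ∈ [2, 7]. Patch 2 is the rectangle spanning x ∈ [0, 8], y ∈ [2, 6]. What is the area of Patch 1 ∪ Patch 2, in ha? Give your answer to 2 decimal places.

By inclusion–exclusion:
Individual areas: |Patch 1| = 20, |Patch 2| = 32.
|Patch 1∩Patch 2|: x∈[3,7], y∈[2,6] → 4·4 = 16.
|Patch 1 ∪ Patch 2| = 52 − 16 = 36.00.

36.00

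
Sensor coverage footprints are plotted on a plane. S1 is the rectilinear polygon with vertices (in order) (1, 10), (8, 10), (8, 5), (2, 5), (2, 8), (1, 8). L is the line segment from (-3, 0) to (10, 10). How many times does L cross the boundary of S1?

2

The segment meets the boundary at (8,8.462), (3.5,5).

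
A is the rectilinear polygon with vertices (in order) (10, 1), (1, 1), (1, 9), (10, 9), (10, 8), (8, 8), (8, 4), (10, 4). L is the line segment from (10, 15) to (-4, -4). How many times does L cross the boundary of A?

The segment meets the boundary at (1,2.786), (5.579,9).

2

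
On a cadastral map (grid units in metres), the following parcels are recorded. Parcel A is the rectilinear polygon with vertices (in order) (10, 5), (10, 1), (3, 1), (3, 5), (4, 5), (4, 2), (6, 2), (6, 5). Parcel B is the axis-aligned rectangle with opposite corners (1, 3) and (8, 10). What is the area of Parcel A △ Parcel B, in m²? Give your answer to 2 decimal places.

59.00

|Parcel A| = 22, |Parcel B| = 49, |Parcel A∩Parcel B| = 6.
|Parcel A △ Parcel B| = |Parcel A| + |Parcel B| − 2·|Parcel A∩Parcel B| = 22 + 49 − 12 = 59.00.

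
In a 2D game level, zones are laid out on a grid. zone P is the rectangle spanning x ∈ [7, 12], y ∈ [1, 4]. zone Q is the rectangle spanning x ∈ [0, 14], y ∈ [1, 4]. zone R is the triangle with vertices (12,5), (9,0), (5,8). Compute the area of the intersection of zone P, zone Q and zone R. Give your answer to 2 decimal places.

8.25

The intersection is the polygon with vertices (8.5,1), (7,4), (11.4,4), (9.6,1).
By the shoelace formula its area is 8.25.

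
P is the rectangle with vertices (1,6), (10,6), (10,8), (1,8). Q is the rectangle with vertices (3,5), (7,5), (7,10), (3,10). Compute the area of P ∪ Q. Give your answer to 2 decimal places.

30.00

By inclusion–exclusion:
Individual areas: |P| = 18, |Q| = 20.
|P∩Q|: x∈[3,7], y∈[6,8] → 4·2 = 8.
|P ∪ Q| = 38 − 8 = 30.00.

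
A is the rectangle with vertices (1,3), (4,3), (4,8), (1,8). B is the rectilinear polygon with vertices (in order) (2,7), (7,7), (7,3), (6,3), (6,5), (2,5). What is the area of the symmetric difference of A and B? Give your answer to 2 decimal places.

19.00

|A| = 15, |B| = 12, |A∩B| = 4.
|A △ B| = |A| + |B| − 2·|A∩B| = 15 + 12 − 8 = 19.00.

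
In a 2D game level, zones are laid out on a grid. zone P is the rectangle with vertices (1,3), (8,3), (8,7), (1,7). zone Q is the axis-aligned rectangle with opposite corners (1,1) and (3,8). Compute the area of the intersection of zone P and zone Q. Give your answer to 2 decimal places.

|zone P∩zone Q|: x∈[1,3], y∈[3,7] → 2·4 = 8.

8.00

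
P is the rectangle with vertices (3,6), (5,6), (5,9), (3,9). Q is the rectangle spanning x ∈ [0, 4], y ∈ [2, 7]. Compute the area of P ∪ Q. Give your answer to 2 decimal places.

25.00

By inclusion–exclusion:
Individual areas: |P| = 6, |Q| = 20.
|P∩Q|: x∈[3,4], y∈[6,7] → 1·1 = 1.
|P ∪ Q| = 26 − 1 = 25.00.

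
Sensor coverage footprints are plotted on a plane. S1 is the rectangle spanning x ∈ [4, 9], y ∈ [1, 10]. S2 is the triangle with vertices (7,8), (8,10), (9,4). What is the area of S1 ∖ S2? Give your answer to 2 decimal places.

|S1| = 45, |S1∩S2| = 4.
|S1 ∖ S2| = |S1| − |S1∩S2| = 45 − 4 = 41.00.

41.00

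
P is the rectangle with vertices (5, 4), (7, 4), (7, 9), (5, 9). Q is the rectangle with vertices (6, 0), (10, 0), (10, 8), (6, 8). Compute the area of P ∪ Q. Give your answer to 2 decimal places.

By inclusion–exclusion:
Individual areas: |P| = 10, |Q| = 32.
|P∩Q|: x∈[6,7], y∈[4,8] → 1·4 = 4.
|P ∪ Q| = 42 − 4 = 38.00.

38.00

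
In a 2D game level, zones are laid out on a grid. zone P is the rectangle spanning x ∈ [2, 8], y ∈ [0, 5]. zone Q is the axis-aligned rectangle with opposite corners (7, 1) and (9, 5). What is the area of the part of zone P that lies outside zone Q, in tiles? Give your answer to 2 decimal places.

|zone P∩zone Q|: x∈[7,8], y∈[1,5] → 1·4 = 4.
|zone P| = 30.
|zone P ∖ zone Q| = |zone P| − |zone P∩zone Q| = 30 − 4 = 26.00.

26.00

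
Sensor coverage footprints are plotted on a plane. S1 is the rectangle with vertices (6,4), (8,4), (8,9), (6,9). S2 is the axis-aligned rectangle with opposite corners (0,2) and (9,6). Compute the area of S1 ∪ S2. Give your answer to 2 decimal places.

42.00

By inclusion–exclusion:
Individual areas: |S1| = 10, |S2| = 36.
|S1∩S2|: x∈[6,8], y∈[4,6] → 2·2 = 4.
|S1 ∪ S2| = 46 − 4 = 42.00.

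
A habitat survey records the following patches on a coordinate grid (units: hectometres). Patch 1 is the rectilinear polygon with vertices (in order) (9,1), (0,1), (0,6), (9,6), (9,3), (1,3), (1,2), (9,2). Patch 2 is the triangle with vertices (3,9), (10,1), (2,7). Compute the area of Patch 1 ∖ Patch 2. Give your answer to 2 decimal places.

|Patch 1| = 37, |Patch 1∩Patch 2| = 4.8542.
|Patch 1 ∖ Patch 2| = |Patch 1| − |Patch 1∩Patch 2| = 37 − 4.8542 = 32.15.

32.15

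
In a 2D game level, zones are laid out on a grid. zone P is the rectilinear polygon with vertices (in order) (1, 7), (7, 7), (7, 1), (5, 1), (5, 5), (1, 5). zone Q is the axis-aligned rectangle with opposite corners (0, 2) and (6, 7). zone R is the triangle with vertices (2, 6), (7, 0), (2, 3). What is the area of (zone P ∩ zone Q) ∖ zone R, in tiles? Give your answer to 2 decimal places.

12.52

|zone P ∩ zone Q| = 13.
|(zone P ∩ zone Q) ∩ zone R| = 0.4833.
|(zone P ∩ zone Q) ∖ zone R| = 13 − 0.4833 = 12.52.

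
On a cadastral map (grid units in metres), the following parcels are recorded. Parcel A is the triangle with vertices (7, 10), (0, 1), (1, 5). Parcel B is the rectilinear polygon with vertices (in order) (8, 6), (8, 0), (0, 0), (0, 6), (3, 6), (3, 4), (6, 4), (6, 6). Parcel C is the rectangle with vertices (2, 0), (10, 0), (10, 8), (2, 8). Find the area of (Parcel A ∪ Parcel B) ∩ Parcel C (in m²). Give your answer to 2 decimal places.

33.04

|Parcel A ∪ Parcel B| = 45.8857.
|(Parcel A ∪ Parcel B) ∩ Parcel C| = 33.04.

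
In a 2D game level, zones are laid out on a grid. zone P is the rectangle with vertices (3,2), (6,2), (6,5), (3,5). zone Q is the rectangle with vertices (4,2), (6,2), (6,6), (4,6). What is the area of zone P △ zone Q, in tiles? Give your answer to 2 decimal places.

|zone P∩zone Q|: x∈[4,6], y∈[2,5] → 2·3 = 6.
|zone P △ zone Q| = |zone P| + |zone Q| − 2·|zone P∩zone Q| = 9 + 8 − 12 = 5.00.

5.00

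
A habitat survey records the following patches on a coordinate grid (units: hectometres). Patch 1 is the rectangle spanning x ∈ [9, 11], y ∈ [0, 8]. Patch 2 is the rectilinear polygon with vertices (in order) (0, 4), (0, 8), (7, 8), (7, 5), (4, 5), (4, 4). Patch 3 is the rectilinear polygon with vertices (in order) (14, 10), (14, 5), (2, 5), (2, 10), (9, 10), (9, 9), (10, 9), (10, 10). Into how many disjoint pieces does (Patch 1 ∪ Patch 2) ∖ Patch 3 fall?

2

(Patch 1 ∪ Patch 2) ∖ Patch 3 splits into 2 disjoint pieces (area 10, area 10).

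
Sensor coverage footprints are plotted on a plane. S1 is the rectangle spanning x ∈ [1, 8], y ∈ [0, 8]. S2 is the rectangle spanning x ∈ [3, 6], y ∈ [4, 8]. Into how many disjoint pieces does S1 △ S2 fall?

S1 △ S2 is a single connected region.

1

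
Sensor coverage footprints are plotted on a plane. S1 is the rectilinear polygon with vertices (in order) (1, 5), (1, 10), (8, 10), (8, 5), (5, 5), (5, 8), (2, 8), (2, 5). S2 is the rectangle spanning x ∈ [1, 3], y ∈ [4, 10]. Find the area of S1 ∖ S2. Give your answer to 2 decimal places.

|S1| = 26, |S1∩S2| = 7.
|S1 ∖ S2| = |S1| − |S1∩S2| = 26 − 7 = 19.00.

19.00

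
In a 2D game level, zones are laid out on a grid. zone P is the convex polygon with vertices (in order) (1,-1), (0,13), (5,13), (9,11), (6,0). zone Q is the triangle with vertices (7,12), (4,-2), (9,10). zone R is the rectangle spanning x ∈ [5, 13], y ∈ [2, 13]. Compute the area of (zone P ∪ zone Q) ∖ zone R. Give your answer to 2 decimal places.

64.34

|zone P ∪ zone Q| = 93.5828.
|(zone P ∪ zone Q) ∩ zone R| = 29.2421.
|(zone P ∪ zone Q) ∖ zone R| = 93.5828 − 29.2421 = 64.34.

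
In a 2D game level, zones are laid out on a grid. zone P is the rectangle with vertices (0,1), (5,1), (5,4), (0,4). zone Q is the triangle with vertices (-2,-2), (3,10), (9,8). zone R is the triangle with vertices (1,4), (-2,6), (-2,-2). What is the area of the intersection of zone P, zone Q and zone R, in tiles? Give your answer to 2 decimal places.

The intersection is the polygon with vertices (0,2.8), (0.5,4), (1,4), (0,2).
By the shoelace formula its area is 0.70.

0.70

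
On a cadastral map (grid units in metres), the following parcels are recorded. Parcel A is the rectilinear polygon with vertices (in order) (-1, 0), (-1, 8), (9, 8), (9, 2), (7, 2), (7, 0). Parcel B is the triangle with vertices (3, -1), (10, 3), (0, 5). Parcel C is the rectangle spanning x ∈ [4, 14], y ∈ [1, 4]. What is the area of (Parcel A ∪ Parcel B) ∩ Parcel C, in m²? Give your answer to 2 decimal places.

|Parcel A ∪ Parcel B| = 77.9571.
|(Parcel A ∪ Parcel B) ∩ Parcel C| = 13.83.

13.83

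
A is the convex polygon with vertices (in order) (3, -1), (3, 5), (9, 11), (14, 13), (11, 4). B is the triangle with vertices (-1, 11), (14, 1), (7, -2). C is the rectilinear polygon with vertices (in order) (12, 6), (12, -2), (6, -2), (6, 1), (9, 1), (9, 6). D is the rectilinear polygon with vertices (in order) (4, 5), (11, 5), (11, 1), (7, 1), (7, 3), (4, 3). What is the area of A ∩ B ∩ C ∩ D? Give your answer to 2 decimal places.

0.97

The intersection is the polygon with vertices (9,2.75), (9,4.333), (10.226,3.516).
By the shoelace formula its area is 0.97.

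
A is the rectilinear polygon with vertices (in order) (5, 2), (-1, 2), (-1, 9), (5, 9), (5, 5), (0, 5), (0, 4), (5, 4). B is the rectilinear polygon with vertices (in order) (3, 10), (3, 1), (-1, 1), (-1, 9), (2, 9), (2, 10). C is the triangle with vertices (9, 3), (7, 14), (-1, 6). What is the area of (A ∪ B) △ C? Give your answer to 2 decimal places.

|A ∪ B| = 45.
|(A ∪ B) ∩ C| = 18.4.
|(A ∪ B) △ C| = 45 + 52 − 36.8 = 60.20.

60.20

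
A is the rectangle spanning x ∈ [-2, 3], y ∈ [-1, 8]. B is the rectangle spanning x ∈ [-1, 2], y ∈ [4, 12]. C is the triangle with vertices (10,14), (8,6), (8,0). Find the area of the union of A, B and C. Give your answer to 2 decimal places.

63.00

By inclusion–exclusion:
Individual areas: |A| = 45, |B| = 24, |C| = 6.
|A∩B|: x∈[-1,2], y∈[4,8] → 3·4 = 12.
|A∩C| = 0.
|B∩C| = 0.
|A∩B∩C| = 0.
|A ∪ B ∪ C| = 75 − 12 + 0 = 63.00.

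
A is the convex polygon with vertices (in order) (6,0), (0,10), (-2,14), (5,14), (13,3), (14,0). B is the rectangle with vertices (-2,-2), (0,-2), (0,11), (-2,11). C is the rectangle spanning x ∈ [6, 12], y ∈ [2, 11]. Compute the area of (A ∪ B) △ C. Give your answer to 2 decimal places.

117.17

|A ∪ B| = 139.25.
|(A ∪ B) ∩ C| = 38.0398.
|(A ∪ B) △ C| = 139.25 + 54 − 76.0795 = 117.17.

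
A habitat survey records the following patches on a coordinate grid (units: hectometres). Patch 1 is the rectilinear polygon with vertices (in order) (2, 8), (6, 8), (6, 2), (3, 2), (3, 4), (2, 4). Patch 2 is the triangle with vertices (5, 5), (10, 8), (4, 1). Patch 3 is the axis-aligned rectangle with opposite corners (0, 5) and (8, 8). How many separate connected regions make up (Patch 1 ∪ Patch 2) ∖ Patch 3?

(Patch 1 ∪ Patch 2) ∖ Patch 3 splits into 2 disjoint pieces (area 1.1333, area 11.494).

2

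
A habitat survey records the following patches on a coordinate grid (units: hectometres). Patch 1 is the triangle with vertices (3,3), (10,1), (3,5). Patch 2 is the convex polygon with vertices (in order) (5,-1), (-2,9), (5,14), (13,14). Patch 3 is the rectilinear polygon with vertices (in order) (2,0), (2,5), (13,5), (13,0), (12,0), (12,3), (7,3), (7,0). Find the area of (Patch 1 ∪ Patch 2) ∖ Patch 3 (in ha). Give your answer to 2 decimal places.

|Patch 1 ∪ Patch 2| = 113.9699.
|(Patch 1 ∪ Patch 2) ∩ Patch 3| = 20.7223.
|(Patch 1 ∪ Patch 2) ∖ Patch 3| = 113.9699 − 20.7223 = 93.25.

93.25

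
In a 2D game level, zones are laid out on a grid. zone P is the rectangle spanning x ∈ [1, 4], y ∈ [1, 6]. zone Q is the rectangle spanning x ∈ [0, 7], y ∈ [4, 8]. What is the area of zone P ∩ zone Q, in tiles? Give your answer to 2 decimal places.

|zone P∩zone Q|: x∈[1,4], y∈[4,6] → 3·2 = 6.

6.00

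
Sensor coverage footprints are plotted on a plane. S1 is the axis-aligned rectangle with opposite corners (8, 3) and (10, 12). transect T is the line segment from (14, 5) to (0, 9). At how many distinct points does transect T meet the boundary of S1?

The segment meets the boundary at (8,6.714), (10,6.143).

2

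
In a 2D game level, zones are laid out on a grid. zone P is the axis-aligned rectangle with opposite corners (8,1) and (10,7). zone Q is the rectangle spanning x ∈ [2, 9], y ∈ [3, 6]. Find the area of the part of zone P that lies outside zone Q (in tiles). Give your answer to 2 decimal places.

|zone P∩zone Q|: x∈[8,9], y∈[3,6] → 1·3 = 3.
|zone P| = 12.
|zone P ∖ zone Q| = |zone P| − |zone P∩zone Q| = 12 − 3 = 9.00.

9.00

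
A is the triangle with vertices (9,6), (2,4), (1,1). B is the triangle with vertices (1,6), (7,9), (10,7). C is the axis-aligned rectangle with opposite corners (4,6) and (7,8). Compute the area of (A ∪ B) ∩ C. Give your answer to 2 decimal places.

The region (A ∪ B) ∩ C is the polygon with vertices (4,6.333), (4,7.5), (5,8), (7,8), (7,6.667).
By the shoelace formula its area is 4.25.

4.25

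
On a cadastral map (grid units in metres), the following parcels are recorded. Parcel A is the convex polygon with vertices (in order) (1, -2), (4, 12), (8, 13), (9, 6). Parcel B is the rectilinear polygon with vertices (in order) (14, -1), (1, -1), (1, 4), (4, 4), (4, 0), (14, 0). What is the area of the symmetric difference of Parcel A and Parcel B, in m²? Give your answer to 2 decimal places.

|Parcel A| = 58.5, |Parcel B| = 25, |Parcel A∩Parcel B| = 9.25.
|Parcel A △ Parcel B| = |Parcel A| + |Parcel B| − 2·|Parcel A∩Parcel B| = 58.5 + 25 − 18.5 = 65.00.

65.00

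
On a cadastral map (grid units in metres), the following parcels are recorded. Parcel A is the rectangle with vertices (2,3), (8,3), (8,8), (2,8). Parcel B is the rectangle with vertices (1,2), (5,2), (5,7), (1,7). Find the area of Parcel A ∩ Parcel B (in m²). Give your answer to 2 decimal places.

|Parcel A∩Parcel B|: x∈[2,5], y∈[3,7] → 3·4 = 12.

12.00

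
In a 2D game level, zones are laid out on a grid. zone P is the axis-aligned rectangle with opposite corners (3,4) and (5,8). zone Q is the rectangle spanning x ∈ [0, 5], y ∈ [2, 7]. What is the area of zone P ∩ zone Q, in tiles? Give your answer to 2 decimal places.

|zone P∩zone Q|: x∈[3,5], y∈[4,7] → 2·3 = 6.

6.00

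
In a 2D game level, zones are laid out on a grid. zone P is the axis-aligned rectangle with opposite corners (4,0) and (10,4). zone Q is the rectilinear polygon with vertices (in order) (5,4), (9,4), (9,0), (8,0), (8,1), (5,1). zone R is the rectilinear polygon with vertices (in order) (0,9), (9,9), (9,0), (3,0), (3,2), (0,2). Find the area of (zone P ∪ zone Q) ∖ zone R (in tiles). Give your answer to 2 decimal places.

|zone P ∪ zone Q| = 24.
|(zone P ∪ zone Q) ∩ zone R| = 20.
|(zone P ∪ zone Q) ∖ zone R| = 24 − 20 = 4.00.

4.00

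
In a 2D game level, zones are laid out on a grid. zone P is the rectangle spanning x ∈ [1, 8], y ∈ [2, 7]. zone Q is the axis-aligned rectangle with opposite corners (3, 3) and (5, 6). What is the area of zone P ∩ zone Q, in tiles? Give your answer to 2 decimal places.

|zone P∩zone Q|: x∈[3,5], y∈[3,6] → 2·3 = 6.

6.00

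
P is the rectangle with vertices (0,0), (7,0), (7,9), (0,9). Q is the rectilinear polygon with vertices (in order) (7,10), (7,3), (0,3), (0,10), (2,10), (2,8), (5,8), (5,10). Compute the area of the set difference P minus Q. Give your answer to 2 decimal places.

|P| = 63, |P∩Q| = 39.
|P ∖ Q| = |P| − |P∩Q| = 63 − 39 = 24.00.

24.00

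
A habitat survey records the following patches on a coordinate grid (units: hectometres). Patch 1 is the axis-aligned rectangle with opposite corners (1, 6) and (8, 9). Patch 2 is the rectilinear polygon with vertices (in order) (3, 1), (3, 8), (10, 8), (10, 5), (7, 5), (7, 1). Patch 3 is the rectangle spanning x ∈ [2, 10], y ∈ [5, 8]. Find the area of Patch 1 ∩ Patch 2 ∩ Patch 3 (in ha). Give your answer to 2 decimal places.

The intersection is the polygon with vertices (3,6), (3,8), (8,8), (8,6).
By the shoelace formula its area is 10.00.

10.00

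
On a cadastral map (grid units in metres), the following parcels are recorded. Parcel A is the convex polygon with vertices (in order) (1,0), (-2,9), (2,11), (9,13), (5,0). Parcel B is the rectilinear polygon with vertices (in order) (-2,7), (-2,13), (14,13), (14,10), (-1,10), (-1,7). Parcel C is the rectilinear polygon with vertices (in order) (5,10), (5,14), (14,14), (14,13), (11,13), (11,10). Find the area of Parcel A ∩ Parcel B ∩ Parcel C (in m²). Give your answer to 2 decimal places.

8.33

The intersection is the polygon with vertices (9,13), (8.077,10), (5,10), (5,11.857).
By the shoelace formula its area is 8.33.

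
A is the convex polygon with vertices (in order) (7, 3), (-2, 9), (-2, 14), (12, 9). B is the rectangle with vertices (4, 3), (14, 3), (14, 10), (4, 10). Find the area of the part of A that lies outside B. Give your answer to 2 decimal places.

40.40

|A| = 77, |A∩B| = 36.6.
|A ∖ B| = |A| − |A∩B| = 77 − 36.6 = 40.40.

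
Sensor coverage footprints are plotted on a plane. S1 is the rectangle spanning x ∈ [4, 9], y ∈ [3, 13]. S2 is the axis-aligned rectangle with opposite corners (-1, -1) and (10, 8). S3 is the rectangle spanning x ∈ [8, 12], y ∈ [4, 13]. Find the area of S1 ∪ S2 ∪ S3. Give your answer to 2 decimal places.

By inclusion–exclusion:
Individual areas: |S1| = 50, |S2| = 99, |S3| = 36.
|S1∩S2|: x∈[4,9], y∈[3,8] → 5·5 = 25.
|S1∩S3|: x∈[8,9], y∈[4,13] → 1·9 = 9.
|S2∩S3|: x∈[8,10], y∈[4,8] → 2·4 = 8.
|S1∩S2∩S3| = 4.
|S1 ∪ S2 ∪ S3| = 185 − 42 + 4 = 147.00.

147.00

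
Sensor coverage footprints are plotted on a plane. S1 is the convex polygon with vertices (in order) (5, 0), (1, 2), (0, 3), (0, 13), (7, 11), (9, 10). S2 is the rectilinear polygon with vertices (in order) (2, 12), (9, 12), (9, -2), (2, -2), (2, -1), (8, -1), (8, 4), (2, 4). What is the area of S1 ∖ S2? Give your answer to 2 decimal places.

|S1| = 78.5, |S1∩S2| = 44.05.
|S1 ∖ S2| = |S1| − |S1∩S2| = 78.5 − 44.05 = 34.45.

34.45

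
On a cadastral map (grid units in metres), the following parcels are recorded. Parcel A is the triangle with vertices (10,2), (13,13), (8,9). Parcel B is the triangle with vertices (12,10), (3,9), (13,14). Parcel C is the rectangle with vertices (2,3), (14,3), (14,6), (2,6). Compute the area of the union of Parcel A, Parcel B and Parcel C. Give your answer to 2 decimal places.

66.54

By inclusion–exclusion:
Individual areas: |Parcel A| = 21.5, |Parcel B| = 17.5, |Parcel C| = 36.
|Parcel A∩Parcel B| = 4.2692.
|Parcel A∩Parcel C| = 4.1883.
|Parcel B∩Parcel C| = 0.
|Parcel A∩Parcel B∩Parcel C| = 0.
|Parcel A ∪ Parcel B ∪ Parcel C| = 75 − 8.4575 + 0 = 66.54.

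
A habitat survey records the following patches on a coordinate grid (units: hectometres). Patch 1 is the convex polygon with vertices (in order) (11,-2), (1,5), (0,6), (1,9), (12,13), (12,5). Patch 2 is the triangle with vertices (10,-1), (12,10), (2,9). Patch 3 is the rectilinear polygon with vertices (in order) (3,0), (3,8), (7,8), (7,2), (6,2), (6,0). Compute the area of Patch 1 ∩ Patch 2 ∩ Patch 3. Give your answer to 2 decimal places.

The intersection is the polygon with vertices (3,7.75), (3,8), (7,8), (7,2.75).
By the shoelace formula its area is 11.00.

11.00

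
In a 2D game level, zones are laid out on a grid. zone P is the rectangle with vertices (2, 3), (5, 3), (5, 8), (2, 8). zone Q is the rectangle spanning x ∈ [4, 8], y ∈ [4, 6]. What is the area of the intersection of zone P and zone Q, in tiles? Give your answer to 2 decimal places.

|zone P∩zone Q|: x∈[4,5], y∈[4,6] → 1·2 = 2.

2.00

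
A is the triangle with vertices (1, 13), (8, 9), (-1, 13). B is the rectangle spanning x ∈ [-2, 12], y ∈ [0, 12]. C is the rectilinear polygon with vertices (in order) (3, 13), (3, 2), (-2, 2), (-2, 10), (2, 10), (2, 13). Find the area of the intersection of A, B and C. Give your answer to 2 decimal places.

The intersection is the polygon with vertices (2,11.667), (2,12), (2.75,12), (3,11.857), (3,11.222).
By the shoelace formula its area is 0.54.

0.54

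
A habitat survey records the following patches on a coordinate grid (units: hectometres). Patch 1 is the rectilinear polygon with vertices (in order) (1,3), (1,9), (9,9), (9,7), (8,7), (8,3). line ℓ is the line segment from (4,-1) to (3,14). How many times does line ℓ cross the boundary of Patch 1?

2

The segment meets the boundary at (3.333,9), (3.733,3).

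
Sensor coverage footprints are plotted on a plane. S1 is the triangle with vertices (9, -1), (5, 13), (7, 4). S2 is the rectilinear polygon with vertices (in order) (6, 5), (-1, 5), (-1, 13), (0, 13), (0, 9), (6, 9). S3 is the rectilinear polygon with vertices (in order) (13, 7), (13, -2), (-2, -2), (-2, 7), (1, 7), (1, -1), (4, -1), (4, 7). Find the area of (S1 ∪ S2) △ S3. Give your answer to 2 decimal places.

|S1 ∪ S2| = 35.9722.
|(S1 ∪ S2) ∩ S3| = 10.8571.
|(S1 ∪ S2) △ S3| = 35.9722 + 111 − 21.7143 = 125.26.

125.26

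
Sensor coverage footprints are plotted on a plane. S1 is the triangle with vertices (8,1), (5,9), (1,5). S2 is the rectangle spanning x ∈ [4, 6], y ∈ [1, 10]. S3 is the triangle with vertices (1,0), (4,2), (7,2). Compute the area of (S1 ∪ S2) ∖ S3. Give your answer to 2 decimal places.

27.87

|S1 ∪ S2| = 29.2619.
|(S1 ∪ S2) ∩ S3| = 1.3925.
|(S1 ∪ S2) ∖ S3| = 29.2619 − 1.3925 = 27.87.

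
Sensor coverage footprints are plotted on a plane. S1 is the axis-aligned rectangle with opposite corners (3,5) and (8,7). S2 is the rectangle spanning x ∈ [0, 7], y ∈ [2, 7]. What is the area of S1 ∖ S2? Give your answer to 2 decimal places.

2.00

|S1∩S2|: x∈[3,7], y∈[5,7] → 4·2 = 8.
|S1| = 10.
|S1 ∖ S2| = |S1| − |S1∩S2| = 10 − 8 = 2.00.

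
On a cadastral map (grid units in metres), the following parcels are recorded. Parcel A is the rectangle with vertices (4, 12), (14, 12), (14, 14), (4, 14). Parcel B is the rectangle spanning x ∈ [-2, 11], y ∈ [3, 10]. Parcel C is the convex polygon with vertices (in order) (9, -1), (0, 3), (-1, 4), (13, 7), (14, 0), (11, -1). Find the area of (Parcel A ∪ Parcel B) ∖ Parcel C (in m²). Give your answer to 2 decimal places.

|Parcel A ∪ Parcel B| = 111.
|(Parcel A ∪ Parcel B) ∩ Parcel C| = 26.9286.
|(Parcel A ∪ Parcel B) ∖ Parcel C| = 111 − 26.9286 = 84.07.

84.07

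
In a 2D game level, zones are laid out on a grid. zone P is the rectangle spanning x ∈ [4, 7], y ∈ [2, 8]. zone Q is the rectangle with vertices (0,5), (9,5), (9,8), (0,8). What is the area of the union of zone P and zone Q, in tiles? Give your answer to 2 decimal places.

By inclusion–exclusion:
Individual areas: |zone P| = 18, |zone Q| = 27.
|zone P∩zone Q|: x∈[4,7], y∈[5,8] → 3·3 = 9.
|zone P ∪ zone Q| = 45 − 9 = 36.00.

36.00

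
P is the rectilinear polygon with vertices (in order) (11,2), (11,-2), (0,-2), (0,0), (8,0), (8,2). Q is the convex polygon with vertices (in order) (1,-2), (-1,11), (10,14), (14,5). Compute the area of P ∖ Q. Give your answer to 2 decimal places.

23.93

|P| = 28, |P∩Q| = 4.0714.
|P ∖ Q| = |P| − |P∩Q| = 28 − 4.0714 = 23.93.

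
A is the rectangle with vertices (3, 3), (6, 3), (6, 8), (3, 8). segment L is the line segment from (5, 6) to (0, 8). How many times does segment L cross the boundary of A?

1

The segment meets the boundary at (3,6.8).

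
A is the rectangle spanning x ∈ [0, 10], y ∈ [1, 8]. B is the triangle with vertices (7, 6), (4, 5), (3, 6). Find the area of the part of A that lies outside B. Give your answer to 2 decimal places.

|A| = 70, |A∩B| = 2.
|A ∖ B| = |A| − |A∩B| = 70 − 2 = 68.00.

68.00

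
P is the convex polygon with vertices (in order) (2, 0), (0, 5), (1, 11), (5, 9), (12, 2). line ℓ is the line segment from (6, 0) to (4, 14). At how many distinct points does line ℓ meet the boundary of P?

The segment meets the boundary at (4.692,9.154), (5.889,0.778).

2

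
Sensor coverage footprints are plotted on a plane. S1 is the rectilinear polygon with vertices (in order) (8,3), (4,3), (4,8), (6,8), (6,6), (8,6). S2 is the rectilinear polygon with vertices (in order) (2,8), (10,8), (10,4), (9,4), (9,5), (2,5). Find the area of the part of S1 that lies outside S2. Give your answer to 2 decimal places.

|S1| = 16, |S1∩S2| = 8.
|S1 ∖ S2| = |S1| − |S1∩S2| = 16 − 8 = 8.00.

8.00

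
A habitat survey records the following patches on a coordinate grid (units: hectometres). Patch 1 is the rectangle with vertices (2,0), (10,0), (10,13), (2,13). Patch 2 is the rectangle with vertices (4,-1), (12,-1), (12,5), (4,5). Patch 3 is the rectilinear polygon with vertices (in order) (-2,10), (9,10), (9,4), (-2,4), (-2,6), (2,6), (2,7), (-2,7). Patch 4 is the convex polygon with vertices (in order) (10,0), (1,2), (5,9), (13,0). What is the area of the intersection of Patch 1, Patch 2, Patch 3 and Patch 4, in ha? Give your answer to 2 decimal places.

4.89

The intersection is the polygon with vertices (8.556,5), (9,4.5), (9,4), (4,4), (4,5).
By the shoelace formula its area is 4.89.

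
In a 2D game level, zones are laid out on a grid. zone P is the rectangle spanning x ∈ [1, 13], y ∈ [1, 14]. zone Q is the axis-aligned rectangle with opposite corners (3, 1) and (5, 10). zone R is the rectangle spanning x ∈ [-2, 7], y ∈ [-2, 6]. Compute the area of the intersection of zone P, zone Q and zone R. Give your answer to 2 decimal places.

10.00

The intersection is the polygon with vertices (3,6), (5,6), (5,1), (3,1).
By the shoelace formula its area is 10.00.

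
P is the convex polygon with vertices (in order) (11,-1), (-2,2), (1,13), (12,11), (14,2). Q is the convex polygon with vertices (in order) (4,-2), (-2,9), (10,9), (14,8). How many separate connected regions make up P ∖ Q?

3

P ∖ Q splits into 3 disjoint pieces (area 29.3523, area 10.8335, area 36.4171).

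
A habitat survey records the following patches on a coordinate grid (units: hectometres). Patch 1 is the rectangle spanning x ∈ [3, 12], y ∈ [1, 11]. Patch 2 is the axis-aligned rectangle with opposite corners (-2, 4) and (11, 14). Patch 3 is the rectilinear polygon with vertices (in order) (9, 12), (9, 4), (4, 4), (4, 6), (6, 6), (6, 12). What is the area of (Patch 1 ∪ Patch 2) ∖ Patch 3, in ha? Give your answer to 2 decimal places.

136.00

|Patch 1 ∪ Patch 2| = 164.
|(Patch 1 ∪ Patch 2) ∩ Patch 3| = 28.
|(Patch 1 ∪ Patch 2) ∖ Patch 3| = 164 − 28 = 136.00.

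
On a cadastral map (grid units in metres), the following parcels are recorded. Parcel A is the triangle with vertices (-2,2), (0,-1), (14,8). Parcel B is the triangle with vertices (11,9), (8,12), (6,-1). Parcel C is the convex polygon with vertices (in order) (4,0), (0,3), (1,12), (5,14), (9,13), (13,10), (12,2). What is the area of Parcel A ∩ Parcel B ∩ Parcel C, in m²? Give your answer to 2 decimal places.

The intersection is the polygon with vertices (6.98,5.367), (9.692,6.385), (8.842,4.684), (6.659,3.28).
By the shoelace formula its area is 3.93.

3.93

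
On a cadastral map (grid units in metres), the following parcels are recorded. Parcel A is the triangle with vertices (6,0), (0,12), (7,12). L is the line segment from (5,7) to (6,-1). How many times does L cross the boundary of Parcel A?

The segment meets the boundary at (5.833,0.333).

1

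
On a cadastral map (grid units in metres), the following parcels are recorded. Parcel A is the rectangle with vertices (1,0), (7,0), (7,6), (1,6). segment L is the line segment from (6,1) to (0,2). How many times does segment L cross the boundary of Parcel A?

1

The segment meets the boundary at (1,1.833).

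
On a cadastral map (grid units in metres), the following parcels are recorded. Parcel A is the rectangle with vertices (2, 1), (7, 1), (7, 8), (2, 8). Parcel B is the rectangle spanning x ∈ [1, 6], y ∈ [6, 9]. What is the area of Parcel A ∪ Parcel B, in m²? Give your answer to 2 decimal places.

42.00

By inclusion–exclusion:
Individual areas: |Parcel A| = 35, |Parcel B| = 15.
|Parcel A∩Parcel B|: x∈[2,6], y∈[6,8] → 4·2 = 8.
|Parcel A ∪ Parcel B| = 50 − 8 = 42.00.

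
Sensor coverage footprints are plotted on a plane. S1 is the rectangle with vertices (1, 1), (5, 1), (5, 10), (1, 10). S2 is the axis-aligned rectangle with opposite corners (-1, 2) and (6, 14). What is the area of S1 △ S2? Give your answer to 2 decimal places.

|S1∩S2|: x∈[1,5], y∈[2,10] → 4·8 = 32.
|S1 △ S2| = |S1| + |S2| − 2·|S1∩S2| = 36 + 84 − 64 = 56.00.

56.00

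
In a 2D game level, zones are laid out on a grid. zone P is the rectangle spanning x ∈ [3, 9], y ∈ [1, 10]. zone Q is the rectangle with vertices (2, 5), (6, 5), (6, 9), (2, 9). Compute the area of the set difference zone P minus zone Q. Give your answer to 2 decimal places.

42.00

|zone P∩zone Q|: x∈[3,6], y∈[5,9] → 3·4 = 12.
|zone P| = 54.
|zone P ∖ zone Q| = |zone P| − |zone P∩zone Q| = 54 − 12 = 42.00.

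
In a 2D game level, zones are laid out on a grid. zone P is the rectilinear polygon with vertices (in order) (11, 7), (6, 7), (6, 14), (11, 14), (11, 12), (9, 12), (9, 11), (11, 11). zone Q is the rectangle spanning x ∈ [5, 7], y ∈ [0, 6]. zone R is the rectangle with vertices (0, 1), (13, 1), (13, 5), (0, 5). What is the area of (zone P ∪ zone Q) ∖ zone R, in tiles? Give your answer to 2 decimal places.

|zone P ∪ zone Q| = 45.
|(zone P ∪ zone Q) ∩ zone R| = 8.
|(zone P ∪ zone Q) ∖ zone R| = 45 − 8 = 37.00.

37.00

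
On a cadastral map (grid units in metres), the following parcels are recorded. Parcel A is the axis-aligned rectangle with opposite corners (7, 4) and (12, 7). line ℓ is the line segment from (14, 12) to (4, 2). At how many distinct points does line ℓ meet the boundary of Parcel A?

2

The segment meets the boundary at (9,7), (7,5).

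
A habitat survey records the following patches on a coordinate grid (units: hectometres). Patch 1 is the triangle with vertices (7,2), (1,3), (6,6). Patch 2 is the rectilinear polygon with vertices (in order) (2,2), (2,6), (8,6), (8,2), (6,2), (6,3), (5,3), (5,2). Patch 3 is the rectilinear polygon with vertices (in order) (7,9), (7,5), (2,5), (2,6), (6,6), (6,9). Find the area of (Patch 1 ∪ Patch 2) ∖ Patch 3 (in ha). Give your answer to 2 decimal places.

19.13

|Patch 1 ∪ Patch 2| = 24.1333.
|(Patch 1 ∪ Patch 2) ∩ Patch 3| = 5.
|(Patch 1 ∪ Patch 2) ∖ Patch 3| = 24.1333 − 5 = 19.13.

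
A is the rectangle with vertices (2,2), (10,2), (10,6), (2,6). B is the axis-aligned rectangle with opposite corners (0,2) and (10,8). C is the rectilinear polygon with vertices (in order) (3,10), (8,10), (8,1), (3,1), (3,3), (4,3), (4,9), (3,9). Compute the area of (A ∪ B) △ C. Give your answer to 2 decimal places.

|A ∪ B| = 60.
|(A ∪ B) ∩ C| = 25.
|(A ∪ B) △ C| = 60 + 39 − 50 = 49.00.

49.00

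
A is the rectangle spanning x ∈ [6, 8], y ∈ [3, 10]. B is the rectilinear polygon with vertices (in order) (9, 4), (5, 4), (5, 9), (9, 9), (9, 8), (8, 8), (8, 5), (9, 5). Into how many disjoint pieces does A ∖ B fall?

2

A ∖ B splits into 2 disjoint pieces (area 2, area 2).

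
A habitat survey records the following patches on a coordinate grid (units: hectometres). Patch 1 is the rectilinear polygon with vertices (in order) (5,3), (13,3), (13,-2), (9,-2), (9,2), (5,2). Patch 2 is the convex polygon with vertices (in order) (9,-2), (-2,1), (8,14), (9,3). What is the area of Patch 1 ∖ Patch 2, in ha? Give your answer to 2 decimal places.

|Patch 1| = 24, |Patch 1∩Patch 2| = 4.
|Patch 1 ∖ Patch 2| = |Patch 1| − |Patch 1∩Patch 2| = 24 − 4 = 20.00.

20.00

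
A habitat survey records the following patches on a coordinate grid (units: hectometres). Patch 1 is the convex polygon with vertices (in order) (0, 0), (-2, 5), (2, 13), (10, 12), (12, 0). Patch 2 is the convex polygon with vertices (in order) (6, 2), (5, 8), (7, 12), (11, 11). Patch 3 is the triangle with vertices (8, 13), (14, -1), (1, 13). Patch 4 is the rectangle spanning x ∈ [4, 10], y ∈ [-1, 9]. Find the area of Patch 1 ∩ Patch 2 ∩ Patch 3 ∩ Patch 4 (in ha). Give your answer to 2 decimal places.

The intersection is the polygon with vertices (5.225,8.45), (5.5,9), (9.714,9), (9.79,8.823), (7.952,5.513).
By the shoelace formula its area is 8.79.

8.79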